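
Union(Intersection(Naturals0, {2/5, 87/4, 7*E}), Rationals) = Rationals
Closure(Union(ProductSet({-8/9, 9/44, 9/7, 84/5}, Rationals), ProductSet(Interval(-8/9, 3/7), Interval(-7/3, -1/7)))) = Union(ProductSet({-8/9, 9/7, 84/5}, Reals), ProductSet({-8/9, 9/44, 9/7, 84/5}, Union(Interval(-oo, -7/3), Interval(-1/7, oo), Rationals)), ProductSet(Interval(-8/9, 3/7), Interval(-7/3, -1/7)))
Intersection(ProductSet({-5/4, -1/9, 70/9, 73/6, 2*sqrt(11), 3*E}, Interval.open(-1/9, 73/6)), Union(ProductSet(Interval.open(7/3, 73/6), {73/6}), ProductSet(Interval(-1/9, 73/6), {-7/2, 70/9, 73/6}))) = ProductSet({-1/9, 70/9, 73/6, 2*sqrt(11), 3*E}, {70/9})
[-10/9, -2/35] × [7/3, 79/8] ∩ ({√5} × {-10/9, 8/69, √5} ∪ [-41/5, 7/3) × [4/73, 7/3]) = [-10/9, -2/35] × {7/3}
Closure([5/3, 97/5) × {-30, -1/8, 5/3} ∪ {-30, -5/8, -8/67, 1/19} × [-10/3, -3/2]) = ([5/3, 97/5] × {-30, -1/8, 5/3}) ∪ ({-30, -5/8, -8/67, 1/19} × [-10/3, -3/2])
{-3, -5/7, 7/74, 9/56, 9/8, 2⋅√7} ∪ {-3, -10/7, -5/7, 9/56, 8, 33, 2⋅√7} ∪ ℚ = ℚ ∪ {2⋅√7}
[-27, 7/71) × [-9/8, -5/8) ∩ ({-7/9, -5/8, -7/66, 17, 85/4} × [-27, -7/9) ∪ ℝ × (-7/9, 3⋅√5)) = ({-7/9, -5/8, -7/66} × [-9/8, -7/9)) ∪ ([-27, 7/71) × (-7/9, -5/8))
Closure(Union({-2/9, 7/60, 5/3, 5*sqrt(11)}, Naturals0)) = Union({-2/9, 7/60, 5/3, 5*sqrt(11)}, Naturals0)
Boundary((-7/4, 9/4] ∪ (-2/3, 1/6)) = {-7/4, 9/4}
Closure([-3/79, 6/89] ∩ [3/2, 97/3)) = ∅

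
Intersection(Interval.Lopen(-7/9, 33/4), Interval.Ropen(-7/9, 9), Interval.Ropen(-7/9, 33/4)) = Interval.open(-7/9, 33/4)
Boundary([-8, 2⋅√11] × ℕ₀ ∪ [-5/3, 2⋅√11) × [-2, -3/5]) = ({-5/3, 2⋅√11} × [-2, -3/5]) ∪ ([-5/3, 2⋅√11] × {-2, -3/5}) ∪ (([-8, -5/3] ∪ {2⋅√11}) × ℕ₀) ∪ ([-8, 2⋅√11] × (ℕ₀ \ (-2, -3/5)))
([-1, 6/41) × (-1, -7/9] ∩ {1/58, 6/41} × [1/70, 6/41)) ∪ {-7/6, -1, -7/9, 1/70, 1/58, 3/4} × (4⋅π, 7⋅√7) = {-7/6, -1, -7/9, 1/70, 1/58, 3/4} × (4⋅π, 7⋅√7)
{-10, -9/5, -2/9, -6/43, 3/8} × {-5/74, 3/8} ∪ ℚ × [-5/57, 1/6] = (ℚ × [-5/57, 1/6]) ∪ ({-10, -9/5, -2/9, -6/43, 3/8} × {-5/74, 3/8})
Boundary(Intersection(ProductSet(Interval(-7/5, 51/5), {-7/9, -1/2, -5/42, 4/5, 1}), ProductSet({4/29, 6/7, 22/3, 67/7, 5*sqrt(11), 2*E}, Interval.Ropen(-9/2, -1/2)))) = ProductSet({4/29, 6/7, 22/3, 67/7, 2*E}, {-7/9})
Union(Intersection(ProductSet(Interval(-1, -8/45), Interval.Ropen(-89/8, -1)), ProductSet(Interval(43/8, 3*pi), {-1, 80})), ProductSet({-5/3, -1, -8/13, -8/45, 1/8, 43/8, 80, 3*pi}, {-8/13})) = ProductSet({-5/3, -1, -8/13, -8/45, 1/8, 43/8, 80, 3*pi}, {-8/13})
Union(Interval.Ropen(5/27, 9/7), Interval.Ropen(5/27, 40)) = Interval.Ropen(5/27, 40)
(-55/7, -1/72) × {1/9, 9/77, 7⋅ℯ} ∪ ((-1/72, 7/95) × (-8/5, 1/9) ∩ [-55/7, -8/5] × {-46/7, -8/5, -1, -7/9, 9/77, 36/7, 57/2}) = (-55/7, -1/72) × {1/9, 9/77, 7⋅ℯ}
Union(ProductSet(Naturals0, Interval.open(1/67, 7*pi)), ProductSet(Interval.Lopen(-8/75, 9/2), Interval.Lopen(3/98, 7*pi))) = Union(ProductSet(Interval.Lopen(-8/75, 9/2), Interval.Lopen(3/98, 7*pi)), ProductSet(Naturals0, Interval.open(1/67, 7*pi)))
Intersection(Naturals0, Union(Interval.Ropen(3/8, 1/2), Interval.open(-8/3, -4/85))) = EmptySet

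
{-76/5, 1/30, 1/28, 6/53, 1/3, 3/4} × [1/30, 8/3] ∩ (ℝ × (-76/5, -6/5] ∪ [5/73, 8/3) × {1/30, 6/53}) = {6/53, 1/3, 3/4} × {1/30, 6/53}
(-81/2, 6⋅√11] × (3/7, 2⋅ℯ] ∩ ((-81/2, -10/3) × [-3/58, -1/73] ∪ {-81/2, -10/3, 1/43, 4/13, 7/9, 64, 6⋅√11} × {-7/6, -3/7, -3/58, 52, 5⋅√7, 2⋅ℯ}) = {-10/3, 1/43, 4/13, 7/9, 6⋅√11} × {2⋅ℯ}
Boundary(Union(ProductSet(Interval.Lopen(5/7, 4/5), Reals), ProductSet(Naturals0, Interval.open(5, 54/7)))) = Union(ProductSet(Complement(Naturals0, Interval.open(5/7, 4/5)), Interval(5, 54/7)), ProductSet({5/7, 4/5}, Reals))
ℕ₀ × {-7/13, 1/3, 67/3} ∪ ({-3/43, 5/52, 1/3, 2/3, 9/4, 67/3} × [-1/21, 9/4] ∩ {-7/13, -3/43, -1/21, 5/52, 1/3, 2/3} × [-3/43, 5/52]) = (ℕ₀ × {-7/13, 1/3, 67/3}) ∪ ({-3/43, 5/52, 1/3, 2/3} × [-1/21, 5/52])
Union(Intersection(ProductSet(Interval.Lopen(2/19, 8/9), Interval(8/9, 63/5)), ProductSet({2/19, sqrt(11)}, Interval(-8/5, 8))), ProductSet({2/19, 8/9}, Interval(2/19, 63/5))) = ProductSet({2/19, 8/9}, Interval(2/19, 63/5))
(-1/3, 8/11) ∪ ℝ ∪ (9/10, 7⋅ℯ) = (-∞, ∞)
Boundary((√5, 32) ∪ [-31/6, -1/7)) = {-31/6, -1/7, 32, √5}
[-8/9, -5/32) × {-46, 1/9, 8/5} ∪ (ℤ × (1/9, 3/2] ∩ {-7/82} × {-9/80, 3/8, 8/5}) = [-8/9, -5/32) × {-46, 1/9, 8/5}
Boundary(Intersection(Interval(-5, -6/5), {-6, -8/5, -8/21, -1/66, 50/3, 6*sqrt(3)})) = {-8/5}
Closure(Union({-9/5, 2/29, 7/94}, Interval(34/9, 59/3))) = Union({-9/5, 2/29, 7/94}, Interval(34/9, 59/3))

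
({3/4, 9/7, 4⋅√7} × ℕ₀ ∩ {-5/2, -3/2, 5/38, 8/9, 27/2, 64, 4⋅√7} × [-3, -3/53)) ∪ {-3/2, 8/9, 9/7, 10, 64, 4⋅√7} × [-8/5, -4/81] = {-3/2, 8/9, 9/7, 10, 64, 4⋅√7} × [-8/5, -4/81]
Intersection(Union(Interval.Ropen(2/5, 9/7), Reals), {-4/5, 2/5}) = {-4/5, 2/5}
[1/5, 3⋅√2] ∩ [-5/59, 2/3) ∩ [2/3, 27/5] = ∅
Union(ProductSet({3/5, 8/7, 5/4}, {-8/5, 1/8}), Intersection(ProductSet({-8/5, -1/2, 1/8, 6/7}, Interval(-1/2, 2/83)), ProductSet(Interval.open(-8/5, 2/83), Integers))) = Union(ProductSet({-1/2}, Range(0, 1, 1)), ProductSet({3/5, 8/7, 5/4}, {-8/5, 1/8}))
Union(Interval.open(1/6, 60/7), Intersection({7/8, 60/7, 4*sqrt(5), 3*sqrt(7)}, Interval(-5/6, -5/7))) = Interval.open(1/6, 60/7)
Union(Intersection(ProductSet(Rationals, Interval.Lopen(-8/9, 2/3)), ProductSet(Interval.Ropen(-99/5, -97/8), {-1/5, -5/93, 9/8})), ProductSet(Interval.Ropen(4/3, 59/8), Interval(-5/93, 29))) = Union(ProductSet(Intersection(Interval.Ropen(-99/5, -97/8), Rationals), {-1/5, -5/93}), ProductSet(Interval.Ropen(4/3, 59/8), Interval(-5/93, 29)))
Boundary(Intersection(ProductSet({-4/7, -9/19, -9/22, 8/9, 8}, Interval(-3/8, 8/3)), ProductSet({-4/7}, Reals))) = ProductSet({-4/7}, Interval(-3/8, 8/3))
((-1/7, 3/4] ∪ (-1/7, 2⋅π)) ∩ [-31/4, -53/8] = ∅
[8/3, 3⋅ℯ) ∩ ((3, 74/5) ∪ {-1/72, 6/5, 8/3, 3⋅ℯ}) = {8/3} ∪ (3, 3⋅ℯ)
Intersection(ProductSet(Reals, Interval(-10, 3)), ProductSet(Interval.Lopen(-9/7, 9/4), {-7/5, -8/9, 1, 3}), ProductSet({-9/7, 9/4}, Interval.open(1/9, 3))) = ProductSet({9/4}, {1})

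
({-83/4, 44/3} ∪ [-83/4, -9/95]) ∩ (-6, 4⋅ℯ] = (-6, -9/95]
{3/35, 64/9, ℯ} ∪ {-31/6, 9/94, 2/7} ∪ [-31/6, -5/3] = [-31/6, -5/3] ∪ {3/35, 9/94, 2/7, 64/9, ℯ}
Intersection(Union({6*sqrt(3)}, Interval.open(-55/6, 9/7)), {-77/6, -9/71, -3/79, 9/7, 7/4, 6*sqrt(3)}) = {-9/71, -3/79, 6*sqrt(3)}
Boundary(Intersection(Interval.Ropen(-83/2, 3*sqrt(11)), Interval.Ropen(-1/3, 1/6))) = {-1/3, 1/6}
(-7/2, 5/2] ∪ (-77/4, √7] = (-77/4, √7]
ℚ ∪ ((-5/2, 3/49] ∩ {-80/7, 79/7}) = ℚ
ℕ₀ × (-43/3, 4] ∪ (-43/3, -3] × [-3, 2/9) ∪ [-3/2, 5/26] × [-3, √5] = (ℕ₀ × (-43/3, 4]) ∪ ((-43/3, -3] × [-3, 2/9)) ∪ ([-3/2, 5/26] × [-3, √5])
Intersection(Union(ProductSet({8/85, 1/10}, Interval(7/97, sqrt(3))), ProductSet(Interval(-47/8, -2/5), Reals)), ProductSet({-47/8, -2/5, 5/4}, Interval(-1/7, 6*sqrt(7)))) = ProductSet({-47/8, -2/5}, Interval(-1/7, 6*sqrt(7)))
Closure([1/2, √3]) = [1/2, √3]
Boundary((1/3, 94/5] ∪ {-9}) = {-9, 1/3, 94/5}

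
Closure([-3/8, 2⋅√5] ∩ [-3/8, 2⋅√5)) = [-3/8, 2⋅√5]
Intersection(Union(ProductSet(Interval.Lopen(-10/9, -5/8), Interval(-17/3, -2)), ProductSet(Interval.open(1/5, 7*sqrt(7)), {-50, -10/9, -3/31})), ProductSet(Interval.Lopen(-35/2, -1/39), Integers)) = ProductSet(Interval.Lopen(-10/9, -5/8), Range(-5, -1, 1))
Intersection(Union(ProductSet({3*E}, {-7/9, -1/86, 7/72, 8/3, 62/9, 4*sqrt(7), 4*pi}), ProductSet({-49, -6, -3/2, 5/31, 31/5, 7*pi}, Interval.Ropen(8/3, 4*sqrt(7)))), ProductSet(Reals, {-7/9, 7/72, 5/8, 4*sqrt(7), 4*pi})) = ProductSet({3*E}, {-7/9, 7/72, 4*sqrt(7), 4*pi})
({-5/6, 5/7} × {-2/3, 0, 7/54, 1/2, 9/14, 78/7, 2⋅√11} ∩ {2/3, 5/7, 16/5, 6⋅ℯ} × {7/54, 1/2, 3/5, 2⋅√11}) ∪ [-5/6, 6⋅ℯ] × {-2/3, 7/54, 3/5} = ({5/7} × {7/54, 1/2, 2⋅√11}) ∪ ([-5/6, 6⋅ℯ] × {-2/3, 7/54, 3/5})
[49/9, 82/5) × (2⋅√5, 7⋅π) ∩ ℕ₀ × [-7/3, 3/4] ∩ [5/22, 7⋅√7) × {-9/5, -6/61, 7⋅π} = ∅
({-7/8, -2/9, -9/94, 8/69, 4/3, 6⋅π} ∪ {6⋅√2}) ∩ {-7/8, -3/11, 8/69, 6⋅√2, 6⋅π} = {-7/8, 8/69, 6⋅√2, 6⋅π}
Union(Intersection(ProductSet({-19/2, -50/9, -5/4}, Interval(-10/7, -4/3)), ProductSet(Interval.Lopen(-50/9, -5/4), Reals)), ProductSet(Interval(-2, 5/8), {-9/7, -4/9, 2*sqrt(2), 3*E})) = Union(ProductSet({-5/4}, Interval(-10/7, -4/3)), ProductSet(Interval(-2, 5/8), {-9/7, -4/9, 2*sqrt(2), 3*E}))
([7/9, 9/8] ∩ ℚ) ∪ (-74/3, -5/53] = (-74/3, -5/53] ∪ (ℚ ∩ [7/9, 9/8])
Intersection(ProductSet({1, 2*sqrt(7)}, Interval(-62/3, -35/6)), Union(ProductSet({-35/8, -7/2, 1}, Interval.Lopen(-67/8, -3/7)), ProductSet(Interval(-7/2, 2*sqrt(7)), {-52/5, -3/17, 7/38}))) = Union(ProductSet({1}, Interval.Lopen(-67/8, -35/6)), ProductSet({1, 2*sqrt(7)}, {-52/5}))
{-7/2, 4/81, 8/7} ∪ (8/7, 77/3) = {-7/2, 4/81} ∪ [8/7, 77/3)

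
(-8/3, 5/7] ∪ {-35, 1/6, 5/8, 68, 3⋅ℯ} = {-35, 68, 3⋅ℯ} ∪ (-8/3, 5/7]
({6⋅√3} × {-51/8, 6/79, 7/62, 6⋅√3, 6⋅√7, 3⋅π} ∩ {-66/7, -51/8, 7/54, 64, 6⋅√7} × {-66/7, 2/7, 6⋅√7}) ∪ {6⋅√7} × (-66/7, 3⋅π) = {6⋅√7} × (-66/7, 3⋅π)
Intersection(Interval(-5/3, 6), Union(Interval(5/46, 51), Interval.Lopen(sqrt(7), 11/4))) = Interval(5/46, 6)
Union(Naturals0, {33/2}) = Union({33/2}, Naturals0)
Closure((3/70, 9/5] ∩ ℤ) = {1}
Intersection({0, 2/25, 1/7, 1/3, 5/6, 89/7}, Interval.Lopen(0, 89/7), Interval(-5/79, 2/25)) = {2/25}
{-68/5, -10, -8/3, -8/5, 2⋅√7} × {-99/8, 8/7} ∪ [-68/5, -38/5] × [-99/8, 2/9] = ([-68/5, -38/5] × [-99/8, 2/9]) ∪ ({-68/5, -10, -8/3, -8/5, 2⋅√7} × {-99/8, 8/7})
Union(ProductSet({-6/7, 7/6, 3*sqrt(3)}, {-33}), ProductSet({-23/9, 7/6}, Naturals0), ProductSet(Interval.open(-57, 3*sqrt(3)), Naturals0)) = Union(ProductSet({-6/7, 7/6, 3*sqrt(3)}, {-33}), ProductSet(Interval.open(-57, 3*sqrt(3)), Naturals0))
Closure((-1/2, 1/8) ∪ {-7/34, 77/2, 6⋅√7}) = [-1/2, 1/8] ∪ {77/2, 6⋅√7}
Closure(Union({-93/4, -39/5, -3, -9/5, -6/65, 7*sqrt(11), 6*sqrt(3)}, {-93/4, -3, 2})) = {-93/4, -39/5, -3, -9/5, -6/65, 2, 7*sqrt(11), 6*sqrt(3)}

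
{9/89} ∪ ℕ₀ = ℕ₀ ∪ {9/89}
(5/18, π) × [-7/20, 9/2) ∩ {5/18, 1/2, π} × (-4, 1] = {1/2} × [-7/20, 1]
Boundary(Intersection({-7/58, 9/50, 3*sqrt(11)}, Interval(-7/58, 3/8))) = {-7/58, 9/50}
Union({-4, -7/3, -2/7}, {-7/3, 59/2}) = {-4, -7/3, -2/7, 59/2}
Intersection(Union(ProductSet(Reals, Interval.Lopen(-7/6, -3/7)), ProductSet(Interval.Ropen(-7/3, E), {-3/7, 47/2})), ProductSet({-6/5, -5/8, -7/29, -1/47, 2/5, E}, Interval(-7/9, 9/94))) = ProductSet({-6/5, -5/8, -7/29, -1/47, 2/5, E}, Interval(-7/9, -3/7))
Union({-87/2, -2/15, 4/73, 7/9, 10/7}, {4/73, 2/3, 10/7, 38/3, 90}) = {-87/2, -2/15, 4/73, 2/3, 7/9, 10/7, 38/3, 90}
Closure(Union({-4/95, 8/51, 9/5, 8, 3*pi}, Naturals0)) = Union({-4/95, 8/51, 9/5, 3*pi}, Naturals0)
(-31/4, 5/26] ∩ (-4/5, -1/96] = (-4/5, -1/96]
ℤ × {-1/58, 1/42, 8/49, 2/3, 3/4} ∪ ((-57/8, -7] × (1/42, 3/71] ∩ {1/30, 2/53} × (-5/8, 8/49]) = ℤ × {-1/58, 1/42, 8/49, 2/3, 3/4}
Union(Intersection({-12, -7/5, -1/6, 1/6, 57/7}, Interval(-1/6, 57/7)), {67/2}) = {-1/6, 1/6, 57/7, 67/2}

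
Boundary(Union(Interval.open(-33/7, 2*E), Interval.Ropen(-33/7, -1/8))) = {-33/7, 2*E}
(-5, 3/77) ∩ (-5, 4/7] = (-5, 3/77)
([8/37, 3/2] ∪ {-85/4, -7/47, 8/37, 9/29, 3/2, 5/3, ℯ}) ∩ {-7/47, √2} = {-7/47, √2}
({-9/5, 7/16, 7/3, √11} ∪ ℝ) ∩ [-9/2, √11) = [-9/2, √11)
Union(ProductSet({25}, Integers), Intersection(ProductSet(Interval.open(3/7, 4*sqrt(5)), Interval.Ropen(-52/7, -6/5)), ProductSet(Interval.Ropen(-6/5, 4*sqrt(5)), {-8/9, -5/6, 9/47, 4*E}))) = ProductSet({25}, Integers)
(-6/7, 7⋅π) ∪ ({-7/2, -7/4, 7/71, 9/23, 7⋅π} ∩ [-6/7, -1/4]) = (-6/7, 7⋅π)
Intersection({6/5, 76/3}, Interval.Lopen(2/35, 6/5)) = {6/5}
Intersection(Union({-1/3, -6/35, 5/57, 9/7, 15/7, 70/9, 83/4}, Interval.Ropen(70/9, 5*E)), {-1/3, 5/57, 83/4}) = {-1/3, 5/57, 83/4}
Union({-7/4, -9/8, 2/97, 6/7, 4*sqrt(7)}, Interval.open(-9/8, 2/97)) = Union({-7/4, 6/7, 4*sqrt(7)}, Interval(-9/8, 2/97))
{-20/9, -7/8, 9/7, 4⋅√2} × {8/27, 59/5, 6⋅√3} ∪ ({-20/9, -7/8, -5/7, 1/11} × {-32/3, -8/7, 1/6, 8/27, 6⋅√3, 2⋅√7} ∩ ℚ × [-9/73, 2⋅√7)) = ({-20/9, -7/8, -5/7, 1/11} × {1/6, 8/27}) ∪ ({-20/9, -7/8, 9/7, 4⋅√2} × {8/27, 59/5, 6⋅√3})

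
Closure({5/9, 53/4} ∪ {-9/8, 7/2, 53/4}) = {-9/8, 5/9, 7/2, 53/4}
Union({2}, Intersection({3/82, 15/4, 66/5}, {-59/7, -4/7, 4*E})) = {2}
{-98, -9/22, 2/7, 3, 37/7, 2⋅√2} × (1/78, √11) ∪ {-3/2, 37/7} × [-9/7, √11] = ({-3/2, 37/7} × [-9/7, √11]) ∪ ({-98, -9/22, 2/7, 3, 37/7, 2⋅√2} × (1/78, √11))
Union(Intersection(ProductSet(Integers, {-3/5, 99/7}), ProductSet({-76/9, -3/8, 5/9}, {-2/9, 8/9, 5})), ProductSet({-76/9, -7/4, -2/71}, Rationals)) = ProductSet({-76/9, -7/4, -2/71}, Rationals)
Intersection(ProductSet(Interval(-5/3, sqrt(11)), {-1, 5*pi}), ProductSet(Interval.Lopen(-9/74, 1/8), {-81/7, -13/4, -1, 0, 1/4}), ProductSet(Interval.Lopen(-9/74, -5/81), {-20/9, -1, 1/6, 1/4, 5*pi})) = ProductSet(Interval.Lopen(-9/74, -5/81), {-1})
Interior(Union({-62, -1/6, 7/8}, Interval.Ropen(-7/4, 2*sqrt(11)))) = Interval.open(-7/4, 2*sqrt(11))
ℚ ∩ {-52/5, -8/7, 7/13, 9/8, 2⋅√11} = {-52/5, -8/7, 7/13, 9/8}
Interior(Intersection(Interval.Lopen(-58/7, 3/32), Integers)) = EmptySet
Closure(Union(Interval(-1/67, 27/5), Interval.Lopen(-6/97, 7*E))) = Interval(-6/97, 7*E)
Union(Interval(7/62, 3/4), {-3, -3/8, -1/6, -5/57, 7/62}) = Union({-3, -3/8, -1/6, -5/57}, Interval(7/62, 3/4))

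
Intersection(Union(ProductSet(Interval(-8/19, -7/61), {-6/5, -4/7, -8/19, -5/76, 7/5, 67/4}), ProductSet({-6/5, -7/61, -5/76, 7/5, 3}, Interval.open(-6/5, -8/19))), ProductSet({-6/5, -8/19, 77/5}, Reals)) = Union(ProductSet({-6/5}, Interval.open(-6/5, -8/19)), ProductSet({-8/19}, {-6/5, -4/7, -8/19, -5/76, 7/5, 67/4}))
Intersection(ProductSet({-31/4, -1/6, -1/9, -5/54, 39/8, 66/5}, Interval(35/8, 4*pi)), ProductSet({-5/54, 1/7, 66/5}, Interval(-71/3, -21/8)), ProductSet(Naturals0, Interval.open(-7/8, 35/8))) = EmptySet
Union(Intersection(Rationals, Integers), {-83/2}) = Union({-83/2}, Integers)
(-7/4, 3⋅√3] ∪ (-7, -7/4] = (-7, 3⋅√3]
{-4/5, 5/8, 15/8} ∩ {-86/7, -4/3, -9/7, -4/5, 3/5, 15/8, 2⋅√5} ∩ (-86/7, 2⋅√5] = {-4/5, 15/8}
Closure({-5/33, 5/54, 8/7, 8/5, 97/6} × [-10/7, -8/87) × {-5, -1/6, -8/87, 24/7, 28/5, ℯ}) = {-5/33, 5/54, 8/7, 8/5, 97/6} × [-10/7, -8/87] × {-5, -1/6, -8/87, 24/7, 28/5, ℯ}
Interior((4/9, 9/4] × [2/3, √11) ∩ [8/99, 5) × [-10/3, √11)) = (4/9, 9/4) × (2/3, √11)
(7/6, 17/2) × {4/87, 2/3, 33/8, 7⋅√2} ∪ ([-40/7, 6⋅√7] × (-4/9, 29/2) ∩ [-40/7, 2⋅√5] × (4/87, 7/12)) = ([-40/7, 2⋅√5] × (4/87, 7/12)) ∪ ((7/6, 17/2) × {4/87, 2/3, 33/8, 7⋅√2})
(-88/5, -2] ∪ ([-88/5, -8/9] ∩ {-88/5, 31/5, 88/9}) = [-88/5, -2]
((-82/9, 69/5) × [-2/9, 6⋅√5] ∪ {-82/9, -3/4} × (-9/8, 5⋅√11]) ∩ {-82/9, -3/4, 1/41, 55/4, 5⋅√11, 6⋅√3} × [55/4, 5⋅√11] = {-82/9, -3/4} × [55/4, 5⋅√11]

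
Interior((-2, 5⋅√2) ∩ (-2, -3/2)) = (-2, -3/2)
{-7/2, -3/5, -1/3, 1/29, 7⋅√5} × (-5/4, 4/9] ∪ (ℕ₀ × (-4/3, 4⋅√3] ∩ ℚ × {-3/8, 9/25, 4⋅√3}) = (ℕ₀ × {-3/8, 9/25, 4⋅√3}) ∪ ({-7/2, -3/5, -1/3, 1/29, 7⋅√5} × (-5/4, 4/9])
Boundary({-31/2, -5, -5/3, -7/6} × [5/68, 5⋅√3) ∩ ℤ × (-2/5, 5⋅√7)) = {-5} × [5/68, 5⋅√3]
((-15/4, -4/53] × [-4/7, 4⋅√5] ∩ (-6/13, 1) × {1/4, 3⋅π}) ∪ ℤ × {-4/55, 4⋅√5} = ((-6/13, -4/53] × {1/4}) ∪ (ℤ × {-4/55, 4⋅√5})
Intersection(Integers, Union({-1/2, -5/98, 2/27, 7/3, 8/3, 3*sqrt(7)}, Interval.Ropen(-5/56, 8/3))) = Range(0, 3, 1)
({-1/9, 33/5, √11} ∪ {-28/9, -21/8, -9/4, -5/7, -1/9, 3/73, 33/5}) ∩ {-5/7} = {-5/7}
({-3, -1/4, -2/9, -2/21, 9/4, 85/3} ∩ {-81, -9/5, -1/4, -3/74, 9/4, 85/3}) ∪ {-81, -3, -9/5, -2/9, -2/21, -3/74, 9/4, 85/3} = {-81, -3, -9/5, -1/4, -2/9, -2/21, -3/74, 9/4, 85/3}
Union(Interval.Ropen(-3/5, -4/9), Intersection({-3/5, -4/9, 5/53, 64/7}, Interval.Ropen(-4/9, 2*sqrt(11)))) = Union({5/53}, Interval(-3/5, -4/9))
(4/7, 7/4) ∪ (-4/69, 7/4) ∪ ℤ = ℤ ∪ (-4/69, 7/4)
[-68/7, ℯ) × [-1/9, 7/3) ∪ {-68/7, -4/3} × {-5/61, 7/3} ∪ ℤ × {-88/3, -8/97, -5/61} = (ℤ × {-88/3, -8/97, -5/61}) ∪ ({-68/7, -4/3} × {-5/61, 7/3}) ∪ ([-68/7, ℯ) × [-1/9, 7/3))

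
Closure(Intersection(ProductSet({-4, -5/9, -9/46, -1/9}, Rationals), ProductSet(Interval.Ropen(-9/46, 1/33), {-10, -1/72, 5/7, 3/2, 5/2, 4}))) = ProductSet({-9/46, -1/9}, {-10, -1/72, 5/7, 3/2, 5/2, 4})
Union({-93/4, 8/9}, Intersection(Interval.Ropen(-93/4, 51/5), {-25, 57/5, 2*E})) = {-93/4, 8/9, 2*E}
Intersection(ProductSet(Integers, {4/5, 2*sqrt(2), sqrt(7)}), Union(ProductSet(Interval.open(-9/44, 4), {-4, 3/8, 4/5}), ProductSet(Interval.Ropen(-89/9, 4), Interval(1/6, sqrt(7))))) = ProductSet(Range(-9, 4, 1), {4/5, sqrt(7)})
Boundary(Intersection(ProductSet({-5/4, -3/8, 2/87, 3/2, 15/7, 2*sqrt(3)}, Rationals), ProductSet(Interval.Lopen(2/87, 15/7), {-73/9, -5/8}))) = ProductSet({3/2, 15/7}, {-73/9, -5/8})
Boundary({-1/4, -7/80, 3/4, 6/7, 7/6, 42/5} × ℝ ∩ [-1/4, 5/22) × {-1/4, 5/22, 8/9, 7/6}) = {-1/4, -7/80} × {-1/4, 5/22, 8/9, 7/6}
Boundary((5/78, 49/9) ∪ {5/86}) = {5/86, 5/78, 49/9}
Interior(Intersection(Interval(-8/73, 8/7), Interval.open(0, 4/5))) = Interval.open(0, 4/5)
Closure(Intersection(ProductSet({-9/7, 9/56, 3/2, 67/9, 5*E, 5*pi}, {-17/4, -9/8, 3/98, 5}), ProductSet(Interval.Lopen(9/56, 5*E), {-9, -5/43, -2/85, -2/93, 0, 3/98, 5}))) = ProductSet({3/2, 67/9, 5*E}, {3/98, 5})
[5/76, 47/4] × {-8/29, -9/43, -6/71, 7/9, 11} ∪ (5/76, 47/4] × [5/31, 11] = ((5/76, 47/4] × [5/31, 11]) ∪ ([5/76, 47/4] × {-8/29, -9/43, -6/71, 7/9, 11})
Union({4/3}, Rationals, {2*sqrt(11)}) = Union({2*sqrt(11)}, Rationals)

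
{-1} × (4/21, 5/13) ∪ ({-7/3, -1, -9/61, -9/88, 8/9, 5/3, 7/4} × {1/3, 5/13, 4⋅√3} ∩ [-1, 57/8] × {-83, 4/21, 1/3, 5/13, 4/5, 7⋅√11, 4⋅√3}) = ({-1} × (4/21, 5/13)) ∪ ({-1, -9/61, -9/88, 8/9, 5/3, 7/4} × {1/3, 5/13, 4⋅√3})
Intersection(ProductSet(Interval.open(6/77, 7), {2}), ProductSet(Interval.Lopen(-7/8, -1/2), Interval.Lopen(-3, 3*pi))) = EmptySet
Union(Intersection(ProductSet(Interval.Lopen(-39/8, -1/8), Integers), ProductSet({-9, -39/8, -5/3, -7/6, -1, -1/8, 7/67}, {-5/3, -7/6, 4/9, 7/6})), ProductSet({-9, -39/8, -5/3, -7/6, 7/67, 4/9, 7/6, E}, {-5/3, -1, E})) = ProductSet({-9, -39/8, -5/3, -7/6, 7/67, 4/9, 7/6, E}, {-5/3, -1, E})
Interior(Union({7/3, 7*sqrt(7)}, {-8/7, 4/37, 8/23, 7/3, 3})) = EmptySet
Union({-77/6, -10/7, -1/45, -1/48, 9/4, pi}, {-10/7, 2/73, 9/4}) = {-77/6, -10/7, -1/45, -1/48, 2/73, 9/4, pi}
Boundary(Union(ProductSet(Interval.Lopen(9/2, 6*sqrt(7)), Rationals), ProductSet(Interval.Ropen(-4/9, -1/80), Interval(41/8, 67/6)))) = Union(ProductSet({-4/9, -1/80}, Interval(41/8, 67/6)), ProductSet(Interval(-4/9, -1/80), {41/8, 67/6}), ProductSet(Interval(9/2, 6*sqrt(7)), Interval(-oo, oo)))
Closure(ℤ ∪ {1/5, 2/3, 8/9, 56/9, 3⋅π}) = ℤ ∪ {1/5, 2/3, 8/9, 56/9, 3⋅π}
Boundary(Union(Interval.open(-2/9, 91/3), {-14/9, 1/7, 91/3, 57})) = {-14/9, -2/9, 91/3, 57}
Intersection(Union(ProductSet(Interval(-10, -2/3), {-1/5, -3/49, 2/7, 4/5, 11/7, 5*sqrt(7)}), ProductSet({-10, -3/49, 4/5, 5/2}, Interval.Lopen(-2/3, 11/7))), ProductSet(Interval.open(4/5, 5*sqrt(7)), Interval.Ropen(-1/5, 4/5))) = ProductSet({5/2}, Interval.Ropen(-1/5, 4/5))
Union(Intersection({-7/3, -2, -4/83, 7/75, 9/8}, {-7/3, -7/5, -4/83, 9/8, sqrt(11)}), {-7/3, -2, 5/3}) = {-7/3, -2, -4/83, 9/8, 5/3}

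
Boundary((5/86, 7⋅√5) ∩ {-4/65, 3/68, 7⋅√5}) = ∅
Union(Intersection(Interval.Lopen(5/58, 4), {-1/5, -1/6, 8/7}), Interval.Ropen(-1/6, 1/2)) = Union({8/7}, Interval.Ropen(-1/6, 1/2))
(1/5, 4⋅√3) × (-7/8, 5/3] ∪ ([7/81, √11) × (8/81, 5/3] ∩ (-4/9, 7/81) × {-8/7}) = (1/5, 4⋅√3) × (-7/8, 5/3]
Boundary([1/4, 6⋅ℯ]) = {1/4, 6⋅ℯ}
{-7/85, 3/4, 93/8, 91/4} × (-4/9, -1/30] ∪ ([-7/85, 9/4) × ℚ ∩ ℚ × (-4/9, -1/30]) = ({-7/85, 3/4, 93/8, 91/4} × (-4/9, -1/30]) ∪ ((ℚ ∩ [-7/85, 9/4)) × (ℚ ∩ (-4/9, -1/30]))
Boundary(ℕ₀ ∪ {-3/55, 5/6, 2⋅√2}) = {-3/55, 5/6, 2⋅√2} ∪ ℕ₀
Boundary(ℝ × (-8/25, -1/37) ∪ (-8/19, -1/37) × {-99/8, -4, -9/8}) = (ℝ × {-8/25, -1/37}) ∪ ([-8/19, -1/37] × {-99/8, -4, -9/8})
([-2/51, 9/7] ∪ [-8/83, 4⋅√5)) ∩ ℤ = {0, 1, …, 8}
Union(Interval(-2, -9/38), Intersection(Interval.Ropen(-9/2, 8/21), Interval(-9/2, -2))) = Interval(-9/2, -9/38)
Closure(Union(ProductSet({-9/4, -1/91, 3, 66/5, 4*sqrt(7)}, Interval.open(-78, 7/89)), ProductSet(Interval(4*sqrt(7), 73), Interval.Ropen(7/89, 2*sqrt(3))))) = Union(ProductSet({-9/4, -1/91, 3, 66/5, 4*sqrt(7)}, Interval(-78, 7/89)), ProductSet(Interval(4*sqrt(7), 73), Interval(7/89, 2*sqrt(3))))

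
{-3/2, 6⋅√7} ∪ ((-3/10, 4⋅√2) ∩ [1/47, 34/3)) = {-3/2, 6⋅√7} ∪ [1/47, 4⋅√2)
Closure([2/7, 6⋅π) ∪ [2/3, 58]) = [2/7, 58]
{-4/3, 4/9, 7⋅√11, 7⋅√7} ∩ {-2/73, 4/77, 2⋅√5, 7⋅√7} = {7⋅√7}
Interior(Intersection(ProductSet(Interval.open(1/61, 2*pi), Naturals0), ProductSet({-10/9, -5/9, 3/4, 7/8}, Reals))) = EmptySet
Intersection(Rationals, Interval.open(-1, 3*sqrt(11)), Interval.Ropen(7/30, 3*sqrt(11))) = Intersection(Interval.Ropen(7/30, 3*sqrt(11)), Rationals)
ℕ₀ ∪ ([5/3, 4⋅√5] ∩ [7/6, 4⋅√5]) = ℕ₀ ∪ [5/3, 4⋅√5]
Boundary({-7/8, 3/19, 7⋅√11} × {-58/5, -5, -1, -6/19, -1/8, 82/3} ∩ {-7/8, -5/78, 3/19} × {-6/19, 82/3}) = {-7/8, 3/19} × {-6/19, 82/3}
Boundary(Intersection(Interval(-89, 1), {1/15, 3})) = {1/15}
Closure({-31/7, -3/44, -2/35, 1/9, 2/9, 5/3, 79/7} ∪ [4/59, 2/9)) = {-31/7, -3/44, -2/35, 5/3, 79/7} ∪ [4/59, 2/9]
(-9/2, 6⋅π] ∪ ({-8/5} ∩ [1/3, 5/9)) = (-9/2, 6⋅π]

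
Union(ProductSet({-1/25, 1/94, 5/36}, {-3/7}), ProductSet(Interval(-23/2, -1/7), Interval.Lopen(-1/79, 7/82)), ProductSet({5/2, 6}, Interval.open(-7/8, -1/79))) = Union(ProductSet({5/2, 6}, Interval.open(-7/8, -1/79)), ProductSet({-1/25, 1/94, 5/36}, {-3/7}), ProductSet(Interval(-23/2, -1/7), Interval.Lopen(-1/79, 7/82)))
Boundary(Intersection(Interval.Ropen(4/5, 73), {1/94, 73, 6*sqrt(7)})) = {6*sqrt(7)}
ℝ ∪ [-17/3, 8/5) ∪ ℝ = (-∞, ∞)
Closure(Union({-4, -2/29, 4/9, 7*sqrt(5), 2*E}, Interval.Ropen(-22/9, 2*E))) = Union({-4, 7*sqrt(5)}, Interval(-22/9, 2*E))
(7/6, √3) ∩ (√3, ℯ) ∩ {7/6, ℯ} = ∅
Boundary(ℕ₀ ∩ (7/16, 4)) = {1, 2, 3}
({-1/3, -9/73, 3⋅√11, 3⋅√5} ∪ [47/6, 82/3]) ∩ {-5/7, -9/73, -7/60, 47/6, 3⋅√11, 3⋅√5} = {-9/73, 47/6, 3⋅√11, 3⋅√5}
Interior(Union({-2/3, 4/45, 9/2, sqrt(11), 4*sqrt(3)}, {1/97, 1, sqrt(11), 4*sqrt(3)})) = EmptySet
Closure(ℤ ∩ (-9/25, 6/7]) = {0}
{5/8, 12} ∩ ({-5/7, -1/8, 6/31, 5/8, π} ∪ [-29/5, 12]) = {5/8, 12}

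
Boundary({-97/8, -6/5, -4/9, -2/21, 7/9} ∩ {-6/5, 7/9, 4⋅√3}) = {-6/5, 7/9}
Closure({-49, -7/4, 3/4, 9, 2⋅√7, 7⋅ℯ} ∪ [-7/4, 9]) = {-49, 7⋅ℯ} ∪ [-7/4, 9]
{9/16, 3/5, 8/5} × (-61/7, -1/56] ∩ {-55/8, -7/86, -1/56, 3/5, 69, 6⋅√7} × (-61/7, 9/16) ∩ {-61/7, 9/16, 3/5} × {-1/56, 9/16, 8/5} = {3/5} × {-1/56}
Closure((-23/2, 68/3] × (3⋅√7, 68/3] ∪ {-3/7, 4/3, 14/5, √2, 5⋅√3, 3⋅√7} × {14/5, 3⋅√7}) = ({-23/2, 68/3} × [3⋅√7, 68/3]) ∪ ([-23/2, 68/3] × {68/3, 3⋅√7}) ∪ ((-23/2, 68/3] × (3⋅√7, 68/3]) ∪ ({-3/7, 4/3, 14/5, √2, 5⋅√3, 3⋅√7} × {14/5, 3⋅√7})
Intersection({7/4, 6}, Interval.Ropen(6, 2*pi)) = {6}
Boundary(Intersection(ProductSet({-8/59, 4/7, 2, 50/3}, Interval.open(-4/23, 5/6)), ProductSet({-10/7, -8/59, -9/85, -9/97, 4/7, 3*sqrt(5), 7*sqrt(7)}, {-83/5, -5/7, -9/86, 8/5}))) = ProductSet({-8/59, 4/7}, {-9/86})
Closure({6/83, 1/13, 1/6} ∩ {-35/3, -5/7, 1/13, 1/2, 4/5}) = {1/13}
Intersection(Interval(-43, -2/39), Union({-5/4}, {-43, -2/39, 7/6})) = {-43, -5/4, -2/39}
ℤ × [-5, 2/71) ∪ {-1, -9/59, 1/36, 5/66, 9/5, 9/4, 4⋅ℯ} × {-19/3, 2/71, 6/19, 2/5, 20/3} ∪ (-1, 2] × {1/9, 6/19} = (ℤ × [-5, 2/71)) ∪ ((-1, 2] × {1/9, 6/19}) ∪ ({-1, -9/59, 1/36, 5/66, 9/5, 9/4, 4⋅ℯ} × {-19/3, 2/71, 6/19, 2/5, 20/3})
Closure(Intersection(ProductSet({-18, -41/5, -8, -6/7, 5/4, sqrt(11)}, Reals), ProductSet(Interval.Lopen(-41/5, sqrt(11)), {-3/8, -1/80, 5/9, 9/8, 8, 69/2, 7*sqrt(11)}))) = ProductSet({-8, -6/7, 5/4, sqrt(11)}, {-3/8, -1/80, 5/9, 9/8, 8, 69/2, 7*sqrt(11)})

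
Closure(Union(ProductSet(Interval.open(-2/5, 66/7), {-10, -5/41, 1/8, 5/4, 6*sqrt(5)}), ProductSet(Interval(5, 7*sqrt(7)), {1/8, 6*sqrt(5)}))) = Union(ProductSet(Interval(-2/5, 66/7), {-10, -5/41, 1/8, 5/4, 6*sqrt(5)}), ProductSet(Interval(5, 7*sqrt(7)), {1/8, 6*sqrt(5)}))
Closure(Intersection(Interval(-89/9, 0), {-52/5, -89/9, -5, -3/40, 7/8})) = {-89/9, -5, -3/40}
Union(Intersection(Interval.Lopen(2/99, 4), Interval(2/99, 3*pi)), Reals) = Interval(-oo, oo)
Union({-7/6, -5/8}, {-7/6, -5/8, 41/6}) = {-7/6, -5/8, 41/6}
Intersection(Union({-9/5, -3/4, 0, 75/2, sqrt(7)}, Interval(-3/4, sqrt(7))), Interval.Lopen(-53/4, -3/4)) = {-9/5, -3/4}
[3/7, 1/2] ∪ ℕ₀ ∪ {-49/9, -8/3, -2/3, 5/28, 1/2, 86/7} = {-49/9, -8/3, -2/3, 5/28, 86/7} ∪ ℕ₀ ∪ [3/7, 1/2]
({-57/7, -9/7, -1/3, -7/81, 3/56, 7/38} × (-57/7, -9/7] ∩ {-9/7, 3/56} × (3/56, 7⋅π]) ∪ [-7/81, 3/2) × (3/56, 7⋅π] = [-7/81, 3/2) × (3/56, 7⋅π]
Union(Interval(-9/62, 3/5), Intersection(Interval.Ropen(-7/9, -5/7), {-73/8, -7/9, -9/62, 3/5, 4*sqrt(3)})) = Union({-7/9}, Interval(-9/62, 3/5))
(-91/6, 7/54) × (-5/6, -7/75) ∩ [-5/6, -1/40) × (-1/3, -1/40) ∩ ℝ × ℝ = [-5/6, -1/40) × (-1/3, -7/75)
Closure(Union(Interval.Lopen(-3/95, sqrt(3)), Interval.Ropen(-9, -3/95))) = Interval(-9, sqrt(3))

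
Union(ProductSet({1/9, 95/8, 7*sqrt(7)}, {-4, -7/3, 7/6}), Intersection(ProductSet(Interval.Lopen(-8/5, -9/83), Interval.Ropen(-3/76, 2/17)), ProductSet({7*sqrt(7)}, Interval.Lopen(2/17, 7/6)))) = ProductSet({1/9, 95/8, 7*sqrt(7)}, {-4, -7/3, 7/6})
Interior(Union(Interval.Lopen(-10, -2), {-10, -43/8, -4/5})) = Interval.open(-10, -2)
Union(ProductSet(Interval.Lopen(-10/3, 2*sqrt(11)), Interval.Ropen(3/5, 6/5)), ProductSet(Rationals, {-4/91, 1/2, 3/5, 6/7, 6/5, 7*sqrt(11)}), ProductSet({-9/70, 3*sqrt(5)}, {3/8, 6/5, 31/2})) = Union(ProductSet({-9/70, 3*sqrt(5)}, {3/8, 6/5, 31/2}), ProductSet(Interval.Lopen(-10/3, 2*sqrt(11)), Interval.Ropen(3/5, 6/5)), ProductSet(Rationals, {-4/91, 1/2, 3/5, 6/7, 6/5, 7*sqrt(11)}))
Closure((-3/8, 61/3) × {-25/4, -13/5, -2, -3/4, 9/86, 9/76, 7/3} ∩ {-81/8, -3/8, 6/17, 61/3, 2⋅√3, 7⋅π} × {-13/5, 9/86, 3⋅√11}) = {6/17, 2⋅√3} × {-13/5, 9/86}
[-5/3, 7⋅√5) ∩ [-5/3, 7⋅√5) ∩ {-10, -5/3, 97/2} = {-5/3}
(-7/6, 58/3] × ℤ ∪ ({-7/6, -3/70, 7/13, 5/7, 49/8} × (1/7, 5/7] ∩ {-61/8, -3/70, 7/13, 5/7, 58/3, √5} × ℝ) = ((-7/6, 58/3] × ℤ) ∪ ({-3/70, 7/13, 5/7} × (1/7, 5/7])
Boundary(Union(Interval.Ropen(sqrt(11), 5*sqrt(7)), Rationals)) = Union(Interval(-oo, sqrt(11)), Interval(5*sqrt(7), oo))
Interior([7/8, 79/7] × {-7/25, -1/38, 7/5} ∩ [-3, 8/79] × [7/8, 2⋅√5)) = ∅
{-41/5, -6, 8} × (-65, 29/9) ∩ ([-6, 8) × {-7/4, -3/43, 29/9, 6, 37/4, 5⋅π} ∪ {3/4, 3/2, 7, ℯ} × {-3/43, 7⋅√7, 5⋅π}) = {-6} × {-7/4, -3/43}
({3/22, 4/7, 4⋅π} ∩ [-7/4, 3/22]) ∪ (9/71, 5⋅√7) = (9/71, 5⋅√7)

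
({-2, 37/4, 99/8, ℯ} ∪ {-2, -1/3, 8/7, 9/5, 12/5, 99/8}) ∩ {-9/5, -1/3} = {-1/3}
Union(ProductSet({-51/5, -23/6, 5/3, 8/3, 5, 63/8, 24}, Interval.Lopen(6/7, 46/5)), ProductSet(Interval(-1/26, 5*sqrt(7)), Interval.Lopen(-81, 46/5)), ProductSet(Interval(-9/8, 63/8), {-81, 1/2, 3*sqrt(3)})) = Union(ProductSet({-51/5, -23/6, 5/3, 8/3, 5, 63/8, 24}, Interval.Lopen(6/7, 46/5)), ProductSet(Interval(-9/8, 63/8), {-81, 1/2, 3*sqrt(3)}), ProductSet(Interval(-1/26, 5*sqrt(7)), Interval.Lopen(-81, 46/5)))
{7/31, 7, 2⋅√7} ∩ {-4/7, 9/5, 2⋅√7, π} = {2⋅√7}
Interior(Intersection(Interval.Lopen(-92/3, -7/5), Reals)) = Interval.open(-92/3, -7/5)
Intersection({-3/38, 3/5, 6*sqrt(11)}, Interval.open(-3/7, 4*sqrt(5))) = {-3/38, 3/5}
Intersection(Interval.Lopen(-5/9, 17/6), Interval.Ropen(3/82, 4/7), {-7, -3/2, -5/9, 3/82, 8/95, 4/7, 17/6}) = {3/82, 8/95}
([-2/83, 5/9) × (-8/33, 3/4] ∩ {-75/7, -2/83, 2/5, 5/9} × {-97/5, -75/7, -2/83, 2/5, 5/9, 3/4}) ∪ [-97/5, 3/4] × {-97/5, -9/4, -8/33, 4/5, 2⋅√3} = ({-2/83, 2/5} × {-2/83, 2/5, 5/9, 3/4}) ∪ ([-97/5, 3/4] × {-97/5, -9/4, -8/33, 4/5, 2⋅√3})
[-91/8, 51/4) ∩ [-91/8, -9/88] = [-91/8, -9/88]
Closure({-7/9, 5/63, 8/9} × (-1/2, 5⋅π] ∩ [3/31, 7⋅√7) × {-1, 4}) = {8/9} × {4}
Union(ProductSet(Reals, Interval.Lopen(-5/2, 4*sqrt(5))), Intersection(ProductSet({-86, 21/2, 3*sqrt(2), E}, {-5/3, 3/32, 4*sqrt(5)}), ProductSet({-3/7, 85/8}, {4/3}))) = ProductSet(Reals, Interval.Lopen(-5/2, 4*sqrt(5)))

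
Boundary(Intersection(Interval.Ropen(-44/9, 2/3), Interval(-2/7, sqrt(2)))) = {-2/7, 2/3}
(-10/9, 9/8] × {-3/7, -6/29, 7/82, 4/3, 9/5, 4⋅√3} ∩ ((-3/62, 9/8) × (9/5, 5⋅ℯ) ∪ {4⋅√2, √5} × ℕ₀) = (-3/62, 9/8) × {4⋅√3}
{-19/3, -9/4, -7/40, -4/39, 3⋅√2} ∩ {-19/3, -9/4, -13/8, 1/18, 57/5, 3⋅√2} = {-19/3, -9/4, 3⋅√2}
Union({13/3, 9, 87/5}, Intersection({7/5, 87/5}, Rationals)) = {7/5, 13/3, 9, 87/5}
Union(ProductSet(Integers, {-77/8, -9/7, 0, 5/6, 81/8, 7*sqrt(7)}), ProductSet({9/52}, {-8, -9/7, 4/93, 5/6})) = Union(ProductSet({9/52}, {-8, -9/7, 4/93, 5/6}), ProductSet(Integers, {-77/8, -9/7, 0, 5/6, 81/8, 7*sqrt(7)}))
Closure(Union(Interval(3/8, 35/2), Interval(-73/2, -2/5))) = Union(Interval(-73/2, -2/5), Interval(3/8, 35/2))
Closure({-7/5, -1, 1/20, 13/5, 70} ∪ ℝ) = ℝ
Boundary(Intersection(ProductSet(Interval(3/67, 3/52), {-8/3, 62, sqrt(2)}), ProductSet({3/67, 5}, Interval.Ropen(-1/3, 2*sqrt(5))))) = ProductSet({3/67}, {sqrt(2)})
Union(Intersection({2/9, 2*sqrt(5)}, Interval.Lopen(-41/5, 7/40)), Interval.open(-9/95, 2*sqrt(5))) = Interval.open(-9/95, 2*sqrt(5))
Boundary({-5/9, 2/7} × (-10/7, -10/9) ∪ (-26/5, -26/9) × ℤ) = ([-26/5, -26/9] × ℤ) ∪ ({-5/9, 2/7} × [-10/7, -10/9])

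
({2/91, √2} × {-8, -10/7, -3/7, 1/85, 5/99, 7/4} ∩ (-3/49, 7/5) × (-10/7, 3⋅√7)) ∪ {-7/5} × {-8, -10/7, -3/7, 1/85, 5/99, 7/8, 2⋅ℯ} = ({2/91} × {-3/7, 1/85, 5/99, 7/4}) ∪ ({-7/5} × {-8, -10/7, -3/7, 1/85, 5/99, 7/8, 2⋅ℯ})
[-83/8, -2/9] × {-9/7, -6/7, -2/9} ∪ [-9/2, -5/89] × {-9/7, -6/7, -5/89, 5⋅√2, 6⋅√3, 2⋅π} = ([-83/8, -2/9] × {-9/7, -6/7, -2/9}) ∪ ([-9/2, -5/89] × {-9/7, -6/7, -5/89, 5⋅√2, 6⋅√3, 2⋅π})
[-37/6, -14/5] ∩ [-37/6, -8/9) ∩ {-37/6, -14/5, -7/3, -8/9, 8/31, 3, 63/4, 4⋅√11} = {-37/6, -14/5}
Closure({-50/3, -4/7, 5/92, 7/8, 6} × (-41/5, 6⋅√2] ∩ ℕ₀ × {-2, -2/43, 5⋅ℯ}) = {6} × {-2, -2/43}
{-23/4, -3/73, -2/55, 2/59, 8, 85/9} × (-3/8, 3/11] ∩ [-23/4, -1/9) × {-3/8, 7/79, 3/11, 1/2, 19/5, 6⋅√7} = {-23/4} × {7/79, 3/11}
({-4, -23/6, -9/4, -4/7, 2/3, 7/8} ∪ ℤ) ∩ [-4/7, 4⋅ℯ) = {-4/7, 2/3, 7/8} ∪ {0, 1, …, 10}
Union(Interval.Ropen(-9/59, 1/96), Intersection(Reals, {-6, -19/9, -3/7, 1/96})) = Union({-6, -19/9, -3/7}, Interval(-9/59, 1/96))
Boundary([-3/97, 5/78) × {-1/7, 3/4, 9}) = [-3/97, 5/78] × {-1/7, 3/4, 9}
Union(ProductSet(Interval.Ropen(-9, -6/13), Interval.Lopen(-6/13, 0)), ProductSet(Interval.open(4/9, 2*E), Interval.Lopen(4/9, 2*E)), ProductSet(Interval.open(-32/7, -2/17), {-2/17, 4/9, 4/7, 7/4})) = Union(ProductSet(Interval.Ropen(-9, -6/13), Interval.Lopen(-6/13, 0)), ProductSet(Interval.open(-32/7, -2/17), {-2/17, 4/9, 4/7, 7/4}), ProductSet(Interval.open(4/9, 2*E), Interval.Lopen(4/9, 2*E)))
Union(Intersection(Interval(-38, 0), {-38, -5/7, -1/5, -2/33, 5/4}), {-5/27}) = {-38, -5/7, -1/5, -5/27, -2/33}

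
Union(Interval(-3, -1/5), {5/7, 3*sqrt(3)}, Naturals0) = Union({5/7, 3*sqrt(3)}, Interval(-3, -1/5), Naturals0)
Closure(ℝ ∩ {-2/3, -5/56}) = {-2/3, -5/56}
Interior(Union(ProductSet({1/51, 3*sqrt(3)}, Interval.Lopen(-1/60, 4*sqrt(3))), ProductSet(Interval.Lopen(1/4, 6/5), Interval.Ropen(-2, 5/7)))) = ProductSet(Interval.open(1/4, 6/5), Interval.open(-2, 5/7))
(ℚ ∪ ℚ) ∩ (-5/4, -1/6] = ℚ ∩ (-5/4, -1/6]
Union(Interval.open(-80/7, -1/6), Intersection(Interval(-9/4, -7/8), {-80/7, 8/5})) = Interval.open(-80/7, -1/6)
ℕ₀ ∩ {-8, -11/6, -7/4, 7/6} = ∅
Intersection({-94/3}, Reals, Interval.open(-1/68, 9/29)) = EmptySet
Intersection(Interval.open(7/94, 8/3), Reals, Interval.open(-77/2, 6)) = Interval.open(7/94, 8/3)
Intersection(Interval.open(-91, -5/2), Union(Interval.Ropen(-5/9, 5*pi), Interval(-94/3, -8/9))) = Interval.Ropen(-94/3, -5/2)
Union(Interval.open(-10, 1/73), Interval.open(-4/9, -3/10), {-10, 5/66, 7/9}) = Union({5/66, 7/9}, Interval.Ropen(-10, 1/73))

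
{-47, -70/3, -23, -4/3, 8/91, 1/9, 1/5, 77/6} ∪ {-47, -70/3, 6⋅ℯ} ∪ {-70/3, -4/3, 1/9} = {-47, -70/3, -23, -4/3, 8/91, 1/9, 1/5, 77/6, 6⋅ℯ}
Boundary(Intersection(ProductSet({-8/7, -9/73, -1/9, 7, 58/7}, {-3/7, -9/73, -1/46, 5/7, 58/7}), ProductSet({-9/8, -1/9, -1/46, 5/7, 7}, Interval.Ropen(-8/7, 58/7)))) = ProductSet({-1/9, 7}, {-3/7, -9/73, -1/46, 5/7})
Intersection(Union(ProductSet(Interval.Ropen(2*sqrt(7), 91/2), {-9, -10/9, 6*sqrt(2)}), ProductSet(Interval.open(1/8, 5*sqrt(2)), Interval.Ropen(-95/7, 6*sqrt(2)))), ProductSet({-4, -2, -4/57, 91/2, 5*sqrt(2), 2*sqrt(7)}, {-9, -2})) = Union(ProductSet({2*sqrt(7)}, {-9, -2}), ProductSet({5*sqrt(2), 2*sqrt(7)}, {-9}))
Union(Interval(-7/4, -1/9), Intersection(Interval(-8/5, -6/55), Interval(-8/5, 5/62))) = Interval(-7/4, -6/55)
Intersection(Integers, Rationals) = Integers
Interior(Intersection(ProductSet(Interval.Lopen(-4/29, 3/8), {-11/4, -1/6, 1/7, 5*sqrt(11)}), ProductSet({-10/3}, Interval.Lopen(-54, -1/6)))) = EmptySet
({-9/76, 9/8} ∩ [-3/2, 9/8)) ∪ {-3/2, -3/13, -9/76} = {-3/2, -3/13, -9/76}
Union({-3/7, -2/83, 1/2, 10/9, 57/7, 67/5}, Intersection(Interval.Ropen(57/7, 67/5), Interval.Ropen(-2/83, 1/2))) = {-3/7, -2/83, 1/2, 10/9, 57/7, 67/5}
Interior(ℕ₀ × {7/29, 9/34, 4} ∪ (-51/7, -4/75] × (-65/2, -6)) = (-51/7, -4/75) × (-65/2, -6)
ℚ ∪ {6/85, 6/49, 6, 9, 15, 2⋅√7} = ℚ ∪ {2⋅√7}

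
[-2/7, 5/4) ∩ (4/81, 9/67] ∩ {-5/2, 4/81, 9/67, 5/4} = {9/67}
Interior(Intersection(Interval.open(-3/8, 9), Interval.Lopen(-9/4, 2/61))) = Interval.open(-3/8, 2/61)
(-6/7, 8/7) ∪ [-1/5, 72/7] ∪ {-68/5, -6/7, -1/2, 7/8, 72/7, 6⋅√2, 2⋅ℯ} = {-68/5} ∪ [-6/7, 72/7]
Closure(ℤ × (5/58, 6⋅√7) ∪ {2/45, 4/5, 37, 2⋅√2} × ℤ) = ({2/45, 4/5, 37, 2⋅√2} × ℤ) ∪ (ℤ × [5/58, 6⋅√7])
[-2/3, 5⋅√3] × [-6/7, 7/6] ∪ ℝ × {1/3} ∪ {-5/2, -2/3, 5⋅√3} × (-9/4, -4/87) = (ℝ × {1/3}) ∪ ({-5/2, -2/3, 5⋅√3} × (-9/4, -4/87)) ∪ ([-2/3, 5⋅√3] × [-6/7, 7/6])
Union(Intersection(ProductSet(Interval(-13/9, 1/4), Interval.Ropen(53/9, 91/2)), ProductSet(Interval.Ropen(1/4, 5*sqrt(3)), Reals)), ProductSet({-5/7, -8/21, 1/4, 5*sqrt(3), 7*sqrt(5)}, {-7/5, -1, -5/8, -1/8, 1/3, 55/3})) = Union(ProductSet({1/4}, Interval.Ropen(53/9, 91/2)), ProductSet({-5/7, -8/21, 1/4, 5*sqrt(3), 7*sqrt(5)}, {-7/5, -1, -5/8, -1/8, 1/3, 55/3}))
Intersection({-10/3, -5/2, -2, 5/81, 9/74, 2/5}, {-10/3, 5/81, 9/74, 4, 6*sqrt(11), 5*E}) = {-10/3, 5/81, 9/74}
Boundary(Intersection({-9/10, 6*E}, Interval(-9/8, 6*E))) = {-9/10, 6*E}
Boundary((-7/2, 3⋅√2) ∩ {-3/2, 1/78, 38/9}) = {-3/2, 1/78, 38/9}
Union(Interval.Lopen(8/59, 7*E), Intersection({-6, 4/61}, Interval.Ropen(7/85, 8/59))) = Interval.Lopen(8/59, 7*E)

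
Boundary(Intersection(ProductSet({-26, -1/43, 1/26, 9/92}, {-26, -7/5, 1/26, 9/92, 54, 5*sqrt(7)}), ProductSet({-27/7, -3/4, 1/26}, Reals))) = ProductSet({1/26}, {-26, -7/5, 1/26, 9/92, 54, 5*sqrt(7)})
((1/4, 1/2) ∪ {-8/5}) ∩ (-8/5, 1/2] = (1/4, 1/2)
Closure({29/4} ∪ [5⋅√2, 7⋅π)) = [5⋅√2, 7⋅π]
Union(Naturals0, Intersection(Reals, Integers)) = Integers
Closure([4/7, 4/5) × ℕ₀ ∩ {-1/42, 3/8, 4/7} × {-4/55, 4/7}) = ∅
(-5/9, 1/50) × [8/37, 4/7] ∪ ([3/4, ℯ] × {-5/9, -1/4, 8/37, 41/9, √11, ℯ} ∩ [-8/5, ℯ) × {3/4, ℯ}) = ([3/4, ℯ) × {ℯ}) ∪ ((-5/9, 1/50) × [8/37, 4/7])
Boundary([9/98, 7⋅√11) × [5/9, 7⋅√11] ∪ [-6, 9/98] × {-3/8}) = ([-6, 9/98] × {-3/8}) ∪ ({9/98, 7⋅√11} × [5/9, 7⋅√11]) ∪ ([9/98, 7⋅√11] × {5/9, 7⋅√11})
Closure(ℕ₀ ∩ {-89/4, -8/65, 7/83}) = ∅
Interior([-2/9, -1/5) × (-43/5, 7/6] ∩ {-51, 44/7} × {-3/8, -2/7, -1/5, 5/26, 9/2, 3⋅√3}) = ∅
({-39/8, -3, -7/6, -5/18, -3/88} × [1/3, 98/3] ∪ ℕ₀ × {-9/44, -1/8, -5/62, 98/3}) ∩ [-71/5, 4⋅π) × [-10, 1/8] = {0, 1, …, 12} × {-9/44, -1/8, -5/62}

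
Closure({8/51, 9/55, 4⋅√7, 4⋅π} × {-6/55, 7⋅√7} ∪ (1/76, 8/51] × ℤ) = ([1/76, 8/51] × ℤ) ∪ ({8/51, 9/55, 4⋅√7, 4⋅π} × {-6/55, 7⋅√7})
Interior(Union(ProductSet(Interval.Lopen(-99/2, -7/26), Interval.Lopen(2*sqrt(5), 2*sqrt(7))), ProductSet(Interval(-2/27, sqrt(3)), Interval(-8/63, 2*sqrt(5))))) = Union(ProductSet(Interval.open(-99/2, -7/26), Interval.open(2*sqrt(5), 2*sqrt(7))), ProductSet(Interval.open(-2/27, sqrt(3)), Interval.open(-8/63, 2*sqrt(5))))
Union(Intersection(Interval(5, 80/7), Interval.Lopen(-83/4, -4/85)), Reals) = Reals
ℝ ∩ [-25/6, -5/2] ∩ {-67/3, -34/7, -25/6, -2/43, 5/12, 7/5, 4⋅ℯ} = {-25/6}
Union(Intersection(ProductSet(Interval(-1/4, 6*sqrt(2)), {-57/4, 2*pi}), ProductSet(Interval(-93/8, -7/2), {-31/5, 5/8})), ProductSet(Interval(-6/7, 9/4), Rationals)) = ProductSet(Interval(-6/7, 9/4), Rationals)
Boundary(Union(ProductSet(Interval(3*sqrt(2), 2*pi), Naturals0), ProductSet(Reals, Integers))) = ProductSet(Reals, Integers)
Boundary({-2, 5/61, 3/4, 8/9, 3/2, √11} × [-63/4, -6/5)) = {-2, 5/61, 3/4, 8/9, 3/2, √11} × [-63/4, -6/5]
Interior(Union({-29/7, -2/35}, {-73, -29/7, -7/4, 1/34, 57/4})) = EmptySet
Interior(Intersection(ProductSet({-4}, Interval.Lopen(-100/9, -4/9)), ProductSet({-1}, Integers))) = EmptySet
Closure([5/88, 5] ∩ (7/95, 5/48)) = [7/95, 5/48]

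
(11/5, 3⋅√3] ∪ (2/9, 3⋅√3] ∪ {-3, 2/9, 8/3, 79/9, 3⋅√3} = {-3, 79/9} ∪ [2/9, 3⋅√3]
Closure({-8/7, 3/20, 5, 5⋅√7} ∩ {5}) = {5}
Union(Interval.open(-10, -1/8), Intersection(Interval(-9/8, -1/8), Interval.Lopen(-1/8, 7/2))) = Interval.open(-10, -1/8)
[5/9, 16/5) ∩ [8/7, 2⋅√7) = [8/7, 16/5)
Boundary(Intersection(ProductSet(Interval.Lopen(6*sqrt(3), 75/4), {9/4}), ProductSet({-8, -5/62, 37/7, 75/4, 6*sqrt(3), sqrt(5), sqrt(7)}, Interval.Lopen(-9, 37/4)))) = ProductSet({75/4}, {9/4})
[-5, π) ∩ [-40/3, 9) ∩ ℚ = ℚ ∩ [-5, π)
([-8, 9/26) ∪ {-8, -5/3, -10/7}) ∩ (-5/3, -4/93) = (-5/3, -4/93)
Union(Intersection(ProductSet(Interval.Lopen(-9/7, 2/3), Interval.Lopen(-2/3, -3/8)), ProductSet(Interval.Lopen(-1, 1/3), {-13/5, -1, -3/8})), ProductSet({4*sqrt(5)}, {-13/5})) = Union(ProductSet({4*sqrt(5)}, {-13/5}), ProductSet(Interval.Lopen(-1, 1/3), {-3/8}))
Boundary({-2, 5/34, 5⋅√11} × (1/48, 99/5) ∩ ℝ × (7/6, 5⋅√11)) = {-2, 5/34, 5⋅√11} × [7/6, 5⋅√11]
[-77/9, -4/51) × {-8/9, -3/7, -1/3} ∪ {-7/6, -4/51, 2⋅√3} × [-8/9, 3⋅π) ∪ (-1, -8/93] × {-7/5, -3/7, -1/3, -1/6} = ([-77/9, -4/51) × {-8/9, -3/7, -1/3}) ∪ ((-1, -8/93] × {-7/5, -3/7, -1/3, -1/6}) ∪ ({-7/6, -4/51, 2⋅√3} × [-8/9, 3⋅π))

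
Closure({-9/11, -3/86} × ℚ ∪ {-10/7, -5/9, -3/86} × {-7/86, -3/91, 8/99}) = ({-9/11, -3/86} × ℝ) ∪ ({-10/7, -5/9, -3/86} × {-7/86, -3/91, 8/99})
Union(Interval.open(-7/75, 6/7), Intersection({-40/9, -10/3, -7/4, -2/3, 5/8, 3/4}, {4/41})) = Interval.open(-7/75, 6/7)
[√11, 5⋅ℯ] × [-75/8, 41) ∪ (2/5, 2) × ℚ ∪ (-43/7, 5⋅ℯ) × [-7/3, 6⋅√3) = ((2/5, 2) × ℚ) ∪ ([√11, 5⋅ℯ] × [-75/8, 41)) ∪ ((-43/7, 5⋅ℯ) × [-7/3, 6⋅√3))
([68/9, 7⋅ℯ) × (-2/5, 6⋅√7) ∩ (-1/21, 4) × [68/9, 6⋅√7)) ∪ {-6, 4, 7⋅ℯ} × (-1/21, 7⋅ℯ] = {-6, 4, 7⋅ℯ} × (-1/21, 7⋅ℯ]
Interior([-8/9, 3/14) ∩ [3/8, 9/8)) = ∅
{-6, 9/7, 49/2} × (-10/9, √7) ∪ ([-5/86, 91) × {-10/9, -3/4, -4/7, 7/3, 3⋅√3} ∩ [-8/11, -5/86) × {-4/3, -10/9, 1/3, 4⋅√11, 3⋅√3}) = {-6, 9/7, 49/2} × (-10/9, √7)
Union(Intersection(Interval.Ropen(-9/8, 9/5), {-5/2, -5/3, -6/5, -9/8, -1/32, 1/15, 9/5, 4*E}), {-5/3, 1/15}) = {-5/3, -9/8, -1/32, 1/15}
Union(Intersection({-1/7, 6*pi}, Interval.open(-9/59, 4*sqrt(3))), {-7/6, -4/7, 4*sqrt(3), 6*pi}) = {-7/6, -4/7, -1/7, 4*sqrt(3), 6*pi}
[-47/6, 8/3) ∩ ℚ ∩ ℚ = ℚ ∩ [-47/6, 8/3)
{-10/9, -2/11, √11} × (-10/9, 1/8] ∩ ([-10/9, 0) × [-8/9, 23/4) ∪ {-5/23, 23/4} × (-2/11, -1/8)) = {-10/9, -2/11} × [-8/9, 1/8]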